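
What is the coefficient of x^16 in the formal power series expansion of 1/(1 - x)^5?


The negative binomial / multiset identity is
1/(1 - x)^r = sum_{k>=0} C(k + r - 1, r - 1) x^k.
Here r = 5 and k = 16, so the coefficient is
C(16 + 4, 4) = C(20, 4)
= 4845

4845


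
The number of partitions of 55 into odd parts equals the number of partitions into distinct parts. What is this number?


Computing partitions of 55 into odd parts (1, 3, 5, ...):
Using the generating function prod_{k>=0} 1/(1-x^(2k+1)),
the count is 6378

6378


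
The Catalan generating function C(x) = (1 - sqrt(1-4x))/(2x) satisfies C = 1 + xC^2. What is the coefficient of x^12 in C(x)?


Substituting x -> x scales the n-th coefficient by 1, so [x^12] C(x) = C_12.
C_12 = C(2*12, 12)/(13) = 2704156/13 = 208012.
= 208012.

208012


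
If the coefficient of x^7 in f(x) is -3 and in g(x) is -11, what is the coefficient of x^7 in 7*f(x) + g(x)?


Scalar multiplication scales coefficients: 7 * -3 = -21.
Then add the g coefficient: -21 + -11
= -32

-32


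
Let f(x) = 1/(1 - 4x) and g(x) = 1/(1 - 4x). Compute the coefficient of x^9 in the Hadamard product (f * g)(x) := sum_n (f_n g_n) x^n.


f has coefficients f_k = 4^k and g has coefficients g_k = 4^k, so the Hadamard product has coefficient (f*g)_k = 4^k * 4^k = 16^k.
For k = 9: 16^9 = 68719476736.

68719476736


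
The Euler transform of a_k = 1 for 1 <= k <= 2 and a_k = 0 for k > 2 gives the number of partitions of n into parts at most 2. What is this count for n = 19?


Partitions of 19 into parts at most 2:
Using generating function (1-x)^(-1)(1-x^2)^(-1),
the coefficient of x^19 = 10

10


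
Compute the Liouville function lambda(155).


The Liouville function is lambda(k) = (-1)^Omega(k), where Omega(k) counts the prime factors of k with multiplicity.
Factoring: 155 = 5 * 31, so Omega(155) = 2.
lambda(155) = (-1)^2 = 1.

1


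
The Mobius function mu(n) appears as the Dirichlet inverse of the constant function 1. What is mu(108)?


108 has a squared prime factor, so mu(108) = 0.
Factorization reveals a repeated prime.

0


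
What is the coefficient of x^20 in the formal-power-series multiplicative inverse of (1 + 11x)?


The inverse is 1/(1 + 11x). Apply the geometric identity 1/(1 - y) = sum_{k>=0} y^k with y = -11x:
1/(1 + 11x) = sum_{k>=0} (-11)^k x^k.
So the coefficient of x^20 is (-11)^20 = 672749994932560009201.

672749994932560009201


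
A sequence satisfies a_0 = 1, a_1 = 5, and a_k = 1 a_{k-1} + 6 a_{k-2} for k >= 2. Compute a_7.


The characteristic equation is t^2 - 1 t - 6 = 0, with roots r_1 = 3 and r_2 = -2 (so c_1 = r_1 + r_2, c_2 = -r_1 r_2 as required).
One can use the closed form a_n = A r_1^n + B r_2^n, but direct iteration is more reliable:
a_0 = 1, a_1 = 5, a_2 = 11, a_3 = 41, a_4 = 107, a_5 = 353, a_6 = 995, a_7 = 3113.
So a_7 = 3113.

3113


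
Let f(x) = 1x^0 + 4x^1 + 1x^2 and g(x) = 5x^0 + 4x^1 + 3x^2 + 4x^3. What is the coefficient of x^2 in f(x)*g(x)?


Cauchy product at x^2:
1*3 + 4*4 + 1*5
= 24

24


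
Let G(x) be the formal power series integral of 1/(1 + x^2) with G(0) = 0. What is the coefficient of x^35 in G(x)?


1/(1 + x^2) = sum_{j>=0} (-1)^j x^(2j). Integrating termwise with G(0) = 0:
G(x) = sum_{j>=0} (-1)^j x^(2j+1) / (2j+1) = arctan(x).
Only odd powers are nonzero. For x^35 write 35 = 2*17 + 1, giving
(-1)^17 / 35 = -1/35 = -1/35.

-1/35


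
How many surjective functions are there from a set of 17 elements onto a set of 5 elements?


By inclusion-exclusion on which target elements are missed, the number of surjections from an n-set onto a k-set is
surj(n, k) = sum_{j=0}^{k} (-1)^j C(k, j) (k - j)^n.
Equivalently surj(n, k) = k! * S(n, k), where S(n, k) is the Stirling number of the second kind.
For n = 17, k = 5:
S(17, 5) = 5652751651, so
surj = 5! * 5652751651 = 120 * 5652751651 = 678330198120.

678330198120


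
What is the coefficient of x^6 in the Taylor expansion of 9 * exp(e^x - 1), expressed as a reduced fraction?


exp(e^x - 1) = sum_{k>=0} Bell_k x^k / k!, where Bell_k is the k-th Bell number.
So the coefficient of x^6 is 9 * Bell_6 / 6!.
Computing: Bell_6 = 203 and 6! = 720, giving
9 * 203/720 = 203/80.

203/80


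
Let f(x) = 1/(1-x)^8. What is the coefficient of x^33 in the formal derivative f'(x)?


Differentiate: d/dx [ 1/(1-x)^r ] = r / (1-x)^(r+1).
Here r = 8, so f'(x) = 8 / (1-x)^9.
The expansion of 1/(1-x)^(r+1) has coefficient of x^n equal to C(n+r, r).
So the coefficient of x^33 in f'(x) is
8 * C(41, 8) = 8 * 95548245 = 764385960

764385960


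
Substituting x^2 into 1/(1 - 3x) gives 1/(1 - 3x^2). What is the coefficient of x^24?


The coefficient of x^(2m) in 1/(1 - 3x^2) is 3^m.
With n = 24 = 2*12, the coefficient is 3^12 = 531441.

531441


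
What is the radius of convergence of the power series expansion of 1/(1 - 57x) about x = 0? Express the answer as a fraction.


Expanding 1/(1 - 57x) = sum_{k>=0} 57^k x^k, the series converges when |57x| < 1, i.e., |x| < 1/57.
So the radius of convergence is 1/57 = 1/57.

1/57


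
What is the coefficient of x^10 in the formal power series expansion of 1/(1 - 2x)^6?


The general identity 1/(1 - c x)^r = sum_{k>=0} c^k C(k + r - 1, r - 1) x^k follows by substituting y = c x into 1/(1 - y)^r = sum_{k>=0} C(k + r - 1, r - 1) y^k.
For c = 2, r = 6, k = 10:
2^10 * C(15, 5) = 1024 * 3003 = 3075072.

3075072


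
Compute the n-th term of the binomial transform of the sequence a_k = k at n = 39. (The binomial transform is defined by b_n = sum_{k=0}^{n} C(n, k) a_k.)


With a_k = k, b_n = sum_{k=0}^{n} C(n, k) k. Using k * C(n, k) = n * C(n-1, k-1) gives b_n = n * sum_{k>=1} C(n-1, k-1) = n * 2^(n-1).
For n = 39: 39 * 2^38 = 39 * 274877906944 = 10720238370816.

10720238370816


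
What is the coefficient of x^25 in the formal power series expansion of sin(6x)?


The Maclaurin series is sin(t) = sum_{k>=0} (-1)^k t^(2k+1) / (2k+1)!, so substituting t = 6x, only odd powers of x are nonzero, with coefficient of x^(2k+1) equal to (-1)^k 6^(2k+1) / (2k+1)!.
Write 25 = 2*12 + 1, giving the coefficient (-1)^12 * 6^25 / 25! = 28430288029929701376/15511210043330985984000000 = 114791256/62628675484375.

114791256/62628675484375


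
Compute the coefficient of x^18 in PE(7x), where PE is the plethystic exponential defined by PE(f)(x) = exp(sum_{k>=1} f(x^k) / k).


With f(x) = 7x, the exponent is sum_{k>=1} 7 x^k / k = 7 * (-ln(1 - x)). Exponentiating:
PE(7x) = exp(-7 ln(1 - x)) = 1/(1 - x)^7.
By the negative binomial expansion, [x^n] 1/(1 - x)^7 = C(n + 6, 6).
For n = 18: C(24, 6) = 134596.

134596


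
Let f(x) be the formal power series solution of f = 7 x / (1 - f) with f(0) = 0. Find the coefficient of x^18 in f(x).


Apply Lagrange inversion: f = 7 x * phi(f) with phi(t) = 1/(1 - t), so
[x^n] f = 7^n * (1/n) [t^(n-1)] phi(t)^n = 7^n * (1/n) [t^(n-1)] (1 - t)^(-n) = 7^n * (1/n) C(2n - 2, n - 1) = 7^n * C_{n-1}.
For n = 18: C_17 = C(34, 17) / 18 = 2333606220/18 = 129644790.
With the 7^18 = 1628413597910449 factor, the coefficient is 1628413597910449 * 129644790 = 211115338934244599410710.

211115338934244599410710


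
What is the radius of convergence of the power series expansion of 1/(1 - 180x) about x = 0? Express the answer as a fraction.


Expanding 1/(1 - 180x) = sum_{k>=0} 180^k x^k, the series converges when |180x| < 1, i.e., |x| < 1/180.
So the radius of convergence is 1/180 = 1/180.

1/180


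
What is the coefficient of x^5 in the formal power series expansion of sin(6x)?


The Maclaurin series is sin(t) = sum_{k>=0} (-1)^k t^(2k+1) / (2k+1)!, so substituting t = 6x, only odd powers of x are nonzero, with coefficient of x^(2k+1) equal to (-1)^k 6^(2k+1) / (2k+1)!.
Write 5 = 2*2 + 1, giving the coefficient (-1)^2 * 6^5 / 5! = 7776/120 = 324/5.

324/5


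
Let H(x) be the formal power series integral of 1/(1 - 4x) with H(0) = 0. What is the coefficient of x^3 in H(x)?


1/(1 - 4x) = sum_{k>=0} 4^k x^k. Integrating termwise with H(0) = 0:
H(x) = sum_{k>=0} 4^k x^(k+1) / (k+1) = sum_{m>=1} 4^(m-1) x^m / m.
For m = 3: 4^2/3 = 16/3 = 16/3.

16/3


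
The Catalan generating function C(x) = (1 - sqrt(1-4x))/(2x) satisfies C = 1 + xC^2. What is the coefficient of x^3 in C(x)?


Substituting x -> x scales the n-th coefficient by 1, so [x^3] C(x) = C_3.
C_3 = C(2*3, 3)/(4) = 20/4 = 5.
= 5.

5


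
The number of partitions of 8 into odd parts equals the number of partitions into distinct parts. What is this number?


Computing partitions of 8 into odd parts (1, 3, 5, ...):
Using the generating function prod_{k>=0} 1/(1-x^(2k+1)),
the count is 6

6


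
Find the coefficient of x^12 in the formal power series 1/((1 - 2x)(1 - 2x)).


By partial fractions or Cauchy convolution:
The coefficient equals sum_{k=0}^{12} 2^k * 2^(12-k).
= 53248

53248


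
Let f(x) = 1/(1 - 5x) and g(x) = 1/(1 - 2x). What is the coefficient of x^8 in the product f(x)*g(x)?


The coefficient of x^n in f*g is the Cauchy product: sum_{k=0}^{n} a^k * b^(n-k).
With a=5, b=2, n=8:
sum_{k=0}^{8} 5^k * 2^(8-k)
= 650871

650871


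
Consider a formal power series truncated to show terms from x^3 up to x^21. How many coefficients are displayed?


From x^3 to x^21 inclusive, the count is 21 - 3 + 1 = 19.

19


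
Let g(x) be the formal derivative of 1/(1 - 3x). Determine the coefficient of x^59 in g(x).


Differentiate termwise: d/dx sum_{k>=0} 3^k x^k = sum_{k>=1} k 3^k x^(k-1) = sum_{j>=0} (j+1) 3^(j+1) x^j.
Equivalently, d/dx [1/(1 - 3x)] = 3/(1 - 3x)^2.
For j = 59: 60 * 3^60 = 60 * 42391158275216203514294433201 = 2543469496512972210857665992060.

2543469496512972210857665992060


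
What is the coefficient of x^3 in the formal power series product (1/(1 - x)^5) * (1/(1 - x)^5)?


Combine the factors: (1/(1 - x)^5) * (1/(1 - x)^5) = 1/(1 - x)^10.
Then use 1/(1 - x)^r = sum_{k>=0} C(k + r - 1, r - 1) x^k with r = 10 and k = 3:
C(12, 9) = 220.

220


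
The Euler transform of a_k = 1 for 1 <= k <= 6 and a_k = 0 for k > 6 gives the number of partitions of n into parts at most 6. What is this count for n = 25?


Partitions of 25 into parts at most 6:
Using generating function (1-x)^(-1)(1-x^2)^(-1)...(1-x^6)^(-1),
the coefficient of x^25 = 612

612


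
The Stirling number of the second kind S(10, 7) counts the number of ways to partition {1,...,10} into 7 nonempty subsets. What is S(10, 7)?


Using the explicit formula S(n,k) = (1/k!) sum_{j=0}^{k} (-1)^(k-j) C(k,j) j^n:
S(10, 7) = 5880
Equivalently, S(n,k) is n! times the coefficient of x^n in the EGF (e^x - 1)^k / k!.

5880


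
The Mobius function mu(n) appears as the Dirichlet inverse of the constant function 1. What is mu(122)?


122 = 2 * 61 (all distinct primes).
mu(122) = (-1)^2 = 1

1


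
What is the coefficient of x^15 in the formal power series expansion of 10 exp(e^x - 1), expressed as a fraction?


exp(e^x - 1) is the exponential generating function for the Bell numbers Bell_k: exp(e^x - 1) = sum_{k>=0} Bell_k x^k / k!.
So the coefficient of x^15 in 10 exp(e^x - 1) is 10 Bell_15 / 15!.
Computing: Bell_15 = 1382958545 and 15! = 1307674368000, giving
10 * 1382958545/1307674368000 = 276591709/26153487360.

276591709/26153487360


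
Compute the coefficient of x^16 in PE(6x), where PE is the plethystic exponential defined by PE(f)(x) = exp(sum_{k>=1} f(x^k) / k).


With f(x) = 6x, the exponent is sum_{k>=1} 6 x^k / k = 6 * (-ln(1 - x)). Exponentiating:
PE(6x) = exp(-6 ln(1 - x)) = 1/(1 - x)^6.
By the negative binomial expansion, [x^n] 1/(1 - x)^6 = C(n + 5, 5).
For n = 16: C(21, 5) = 20349.

20349


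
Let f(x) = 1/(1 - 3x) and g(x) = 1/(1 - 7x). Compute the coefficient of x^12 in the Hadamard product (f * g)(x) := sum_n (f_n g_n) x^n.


f has coefficients f_k = 3^k and g has coefficients g_k = 7^k, so the Hadamard product has coefficient (f*g)_k = 3^k * 7^k = 21^k.
For k = 12: 21^12 = 7355827511386641.

7355827511386641


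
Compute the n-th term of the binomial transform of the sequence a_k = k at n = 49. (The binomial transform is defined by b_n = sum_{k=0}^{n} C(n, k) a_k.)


With a_k = k, b_n = sum_{k=0}^{n} C(n, k) k. Using k * C(n, k) = n * C(n-1, k-1) gives b_n = n * sum_{k>=1} C(n-1, k-1) = n * 2^(n-1).
For n = 49: 49 * 2^48 = 49 * 281474976710656 = 13792273858822144.

13792273858822144


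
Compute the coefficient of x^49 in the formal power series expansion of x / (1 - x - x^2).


Let f(x) = sum_{k>=0} a_k x^k. Multiplying f(x) * (1 - x - x^2) = x and matching coefficients gives a_0 = 0, a_1 = 1, and a_k = a_{k-1} + a_{k-2} for k >= 2. These are the Fibonacci numbers F_k.
Iterating from F_0 = 0, F_1 = 1:
F_0=0, F_1=1, F_2=1, F_3=2, F_4=3, F_5=5, F_6=8, F_7=13, F_8=21, F_9=34, ...
F_49 = 7778742049.

7778742049


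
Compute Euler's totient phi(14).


phi(n) counts integers in [1, n] coprime to n. Using the multiplicative formula phi(n) = n * prod_{p | n} (1 - 1/p):
14 = 2 * 7, so
phi(14) = 14 * (1 - 1/2) * (1 - 1/7) = 6.

6


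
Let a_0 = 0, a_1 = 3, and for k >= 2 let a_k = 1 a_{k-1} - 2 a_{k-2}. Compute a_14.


Iterating the recurrence forward:
a_0 = 0
a_1 = 3
a_2 = 1*3 - 2*0 = 3
a_3 = 1*3 - 2*3 = -3
a_4 = 1*-3 - 2*3 = -9
a_5 = 1*-9 - 2*-3 = -3
a_6 = 1*-3 - 2*-9 = 15
a_7 = 1*15 - 2*-3 = 21
a_8 = 1*21 - 2*15 = -9
a_9 = 1*-9 - 2*21 = -51
a_10 = 1*-51 - 2*-9 = -33
a_11 = 1*-33 - 2*-51 = 69
a_12 = 1*69 - 2*-33 = 135
a_13 = 1*135 - 2*69 = -3
a_14 = 1*-3 - 2*135 = -273
So a_14 = -273.

-273


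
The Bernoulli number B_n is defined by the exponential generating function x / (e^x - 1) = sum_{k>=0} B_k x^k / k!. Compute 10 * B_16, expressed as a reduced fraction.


Bernoulli numbers can also be computed recursively via B_0 = 1 and sum_{j=0}^{m} C(m+1, j) B_j = 0 for m >= 1. Odd-index Bernoulli numbers vanish for k >= 3.
Computing B_16 = -3617/510, so 10 * B_16 = 10 * -3617/510 = -3617/51.

-3617/51


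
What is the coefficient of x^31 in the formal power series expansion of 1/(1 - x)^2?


The negative binomial / multiset identity is
1/(1 - x)^r = sum_{k>=0} C(k + r - 1, r - 1) x^k.
Here r = 2 and k = 31, so the coefficient is
C(31 + 1, 1) = C(32, 1)
= 32

32


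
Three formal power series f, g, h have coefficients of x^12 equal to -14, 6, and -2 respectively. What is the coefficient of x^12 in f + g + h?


Series addition is componentwise:
-14 + 6 + -2
= -10

-10


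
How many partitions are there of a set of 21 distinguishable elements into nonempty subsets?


Bell_21 can be computed from the Bell triangle or from Dobinski's identity Bell_n = (1/e) * sum_{k>=0} k^n / k!.
Computing Bell_21 = 474869816156751.

474869816156751


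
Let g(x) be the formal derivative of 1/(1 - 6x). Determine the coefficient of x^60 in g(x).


Differentiate termwise: d/dx sum_{k>=0} 6^k x^k = sum_{k>=1} k 6^k x^(k-1) = sum_{j>=0} (j+1) 6^(j+1) x^j.
Equivalently, d/dx [1/(1 - 6x)] = 6/(1 - 6x)^2.
For j = 60: 61 * 6^61 = 61 * 293242067884135544935936513642647623193965101056 = 17887766140932268241092127332201505014831871164416.

17887766140932268241092127332201505014831871164416


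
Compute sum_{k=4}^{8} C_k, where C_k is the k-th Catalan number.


C_4 through C_8: 14, 42, 132, 429, 1430
Sum = 14 + 42 + 132 + 429 + 1430
= 2047

2047


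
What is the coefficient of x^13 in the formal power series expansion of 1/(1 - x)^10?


The negative binomial / multiset identity is
1/(1 - x)^r = sum_{k>=0} C(k + r - 1, r - 1) x^k.
Here r = 10 and k = 13, so the coefficient is
C(13 + 9, 9) = C(22, 9)
= 497420

497420


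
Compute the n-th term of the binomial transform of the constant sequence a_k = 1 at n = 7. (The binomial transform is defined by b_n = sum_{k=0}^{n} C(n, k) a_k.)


With a_k = 1 for all k, b_n = sum_{k=0}^{n} C(n, k) = 2^n by the binomial theorem.
For n = 7: 2^7 = 128.

128


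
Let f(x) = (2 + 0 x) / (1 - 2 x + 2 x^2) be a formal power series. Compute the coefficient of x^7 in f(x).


Write f(x) = sum_{k>=0} a_k x^k. Multiplying both sides by 1 - 2 x + 2 x^2 gives
(1 - 2 x + 2 x^2) sum_{k>=0} a_k x^k = 2 + 0 x.
Matching coefficients:
 x^0: a_0 = 2
 x^1: a_1 - 2 a_0 = 0  =>  a_1 = 2*2 + 0 = 4
 x^k (k >= 2): a_k = 2 a_{k-1} - 2 a_{k-2}.
Iterating: a_2 = 4, a_3 = 0, a_4 = -8, a_5 = -16, a_6 = -16, a_7 = 0.
So the coefficient of x^7 is 0.

0


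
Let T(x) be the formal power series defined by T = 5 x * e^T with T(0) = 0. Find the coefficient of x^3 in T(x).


Apply the Lagrange inversion formula: if T = 5 x * phi(T) with phi(t) = e^t, then
[x^n] T = 5^n * (1/n) [t^(n-1)] phi(t)^n = 5^n * (1/n) [t^(n-1)] e^(n t) = 5^n * (1/n) * n^(n-1) / (n-1)! = 5^n * n^(n-1) / n!.
When c = 1 this is the Cayley count of rooted labeled trees on n vertices, divided by n!.
For n = 3: 5^3 * 3^2 / 3! = 125 * 9/6 = 375/2.

375/2


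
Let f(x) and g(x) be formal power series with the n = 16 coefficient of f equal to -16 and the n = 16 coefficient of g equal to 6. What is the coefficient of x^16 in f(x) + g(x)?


Addition of formal power series is termwise.
The coefficient of x^16 in f + g = -16 + 6
= -10

-10


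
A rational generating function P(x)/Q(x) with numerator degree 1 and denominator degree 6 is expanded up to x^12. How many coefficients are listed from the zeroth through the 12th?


Expanding up to x^12 gives the coefficients for x^0, x^1, ..., x^12.
That is 12 + 1 = 13 coefficients in total.

13


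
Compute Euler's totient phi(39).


phi(n) counts integers in [1, n] coprime to n. Using the multiplicative formula phi(n) = n * prod_{p | n} (1 - 1/p):
39 = 3 * 13, so
phi(39) = 39 * (1 - 1/3) * (1 - 1/13) = 24.

24


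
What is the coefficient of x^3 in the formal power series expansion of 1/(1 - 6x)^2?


The general identity 1/(1 - c x)^r = sum_{k>=0} c^k C(k + r - 1, r - 1) x^k follows by substituting y = c x into 1/(1 - y)^r = sum_{k>=0} C(k + r - 1, r - 1) y^k.
For c = 6, r = 2, k = 3:
6^3 * C(4, 1) = 216 * 4 = 864.

864


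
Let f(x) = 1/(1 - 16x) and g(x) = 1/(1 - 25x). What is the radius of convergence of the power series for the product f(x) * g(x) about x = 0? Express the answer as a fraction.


The radius of 1/(1 - 16x) is 1/16 (nearest singularity at x = 1/16), and the radius of 1/(1 - 25x) is 1/25.
The product f(x)*g(x) = 1/((1 - 16x)(1 - 25x)) has singularities at both 1/16 and 1/25, so its radius of convergence is the distance to the nearest one:
min(1/16, 1/25) = 1/25.

1/25


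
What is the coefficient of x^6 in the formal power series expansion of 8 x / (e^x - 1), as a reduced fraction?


The exponential generating function for Bernoulli numbers is
x / (e^x - 1) = sum_{k>=0} B_k x^k / k!.
So the coefficient of x^6 in 8 x / (e^x - 1) is 8 B_6 / 6!.
Computing: B_6 = 1/42, 6! = 720, giving
8 * 1/42 / 720 = 1/3780.

1/3780


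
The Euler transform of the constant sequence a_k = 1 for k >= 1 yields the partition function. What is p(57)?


The Euler transform converts the sequence a_k = 1 into the number of integer partitions.
Using the recurrence or dynamic programming:
p(57) = 614154

614154


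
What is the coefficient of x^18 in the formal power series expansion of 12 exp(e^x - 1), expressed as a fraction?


exp(e^x - 1) is the exponential generating function for the Bell numbers Bell_k: exp(e^x - 1) = sum_{k>=0} Bell_k x^k / k!.
So the coefficient of x^18 in 12 exp(e^x - 1) is 12 Bell_18 / 18!.
Computing: Bell_18 = 682076806159 and 18! = 6402373705728000, giving
12 * 682076806159/6402373705728000 = 97439543737/76218734592000.

97439543737/76218734592000


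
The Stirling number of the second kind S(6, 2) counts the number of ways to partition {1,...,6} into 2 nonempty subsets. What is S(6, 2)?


Using the explicit formula S(n,k) = (1/k!) sum_{j=0}^{k} (-1)^(k-j) C(k,j) j^n:
S(6, 2) = 31
Equivalently, S(n,k) is n! times the coefficient of x^n in the EGF (e^x - 1)^k / k!.

31


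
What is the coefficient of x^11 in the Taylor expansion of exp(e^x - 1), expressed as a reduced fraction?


exp(e^x - 1) = sum_{k>=0} Bell_k x^k / k!, where Bell_k is the k-th Bell number.
So the coefficient of x^11 is Bell_11 / 11!.
Computing: Bell_11 = 678570 and 11! = 39916800, giving
678570/39916800 = 22619/1330560.

22619/1330560


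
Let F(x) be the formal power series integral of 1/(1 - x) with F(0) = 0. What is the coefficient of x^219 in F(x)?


1/(1 - x) = sum_{k>=0} x^k. Integrating termwise and using F(0) = 0 gives
F(x) = sum_{k>=0} x^(k+1) / (k+1) = sum_{m>=1} x^m / m = -ln(1 - x).
So the coefficient of x^219 is 1/219 = 1/219.

1/219


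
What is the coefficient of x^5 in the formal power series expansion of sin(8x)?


The Maclaurin series is sin(t) = sum_{k>=0} (-1)^k t^(2k+1) / (2k+1)!, so substituting t = 8x, only odd powers of x are nonzero, with coefficient of x^(2k+1) equal to (-1)^k 8^(2k+1) / (2k+1)!.
Write 5 = 2*2 + 1, giving the coefficient (-1)^2 * 8^5 / 5! = 32768/120 = 4096/15.

4096/15


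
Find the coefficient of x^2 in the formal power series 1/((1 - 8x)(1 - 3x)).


By partial fractions or Cauchy convolution:
The coefficient equals sum_{k=0}^{2} 8^k * 3^(2-k).
= 97

97


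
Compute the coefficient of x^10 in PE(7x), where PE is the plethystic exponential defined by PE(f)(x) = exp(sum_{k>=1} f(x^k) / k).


With f(x) = 7x, the exponent is sum_{k>=1} 7 x^k / k = 7 * (-ln(1 - x)). Exponentiating:
PE(7x) = exp(-7 ln(1 - x)) = 1/(1 - x)^7.
By the negative binomial expansion, [x^n] 1/(1 - x)^7 = C(n + 6, 6).
For n = 10: C(16, 6) = 8008.

8008


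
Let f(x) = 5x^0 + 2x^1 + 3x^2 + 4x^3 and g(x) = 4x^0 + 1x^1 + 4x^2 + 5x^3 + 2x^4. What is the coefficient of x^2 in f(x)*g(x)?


Cauchy product at x^2:
5*4 + 2*1 + 3*4
= 34

34


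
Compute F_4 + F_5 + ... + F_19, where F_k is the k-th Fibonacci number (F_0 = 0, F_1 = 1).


Use the identity sum_{k=0}^{N} F_k = F_{N+2} - 1 (which follows from F_{k+2} - F_{k+1} = F_k). Then
sum_{k=4}^{19} F_k = (F_{21} - 1) - (F_{5} - 1) = F_{21} - F_{5}.
Computing: F_{21} = 10946, F_{5} = 5, so
Sum = 10946 - 5 = 10941.

10941


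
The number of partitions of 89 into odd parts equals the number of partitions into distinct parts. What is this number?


Computing partitions of 89 into odd parts (1, 3, 5, ...):
Using the generating function prod_{k>=0} 1/(1-x^(2k+1)),
the count is 173682

173682


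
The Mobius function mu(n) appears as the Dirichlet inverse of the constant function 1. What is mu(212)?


212 has a squared prime factor, so mu(212) = 0.
Factorization reveals a repeated prime.

0


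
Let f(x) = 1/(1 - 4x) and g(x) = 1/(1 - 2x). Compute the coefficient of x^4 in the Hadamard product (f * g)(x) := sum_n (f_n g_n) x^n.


f has coefficients f_k = 4^k and g has coefficients g_k = 2^k, so the Hadamard product has coefficient (f*g)_k = 4^k * 2^k = 8^k.
For k = 4: 8^4 = 4096.

4096


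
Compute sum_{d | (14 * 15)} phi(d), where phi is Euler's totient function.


First, 14 * 15 = 210. One classical identity is sum_{d | n} phi(d) = n (each k in [1, n] has a unique gcd with n, and among the k's with gcd(k, n) = n/d there are phi(d) of them). So the sum equals 210. We also verify directly:
Divisors of 210: 1, 2, 3, 5, 6, 7, 10, 14, 15, 21, 30, 35, 42, 70, 105, 210.
phi values: 1, 1, 2, 4, 2, 6, 4, 6, 8, 12, 8, 24, 12, 24, 48, 48.
Sum = 210.

210


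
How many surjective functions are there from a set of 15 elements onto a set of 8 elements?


By inclusion-exclusion on which target elements are missed, the number of surjections from an n-set onto a k-set is
surj(n, k) = sum_{j=0}^{k} (-1)^j C(k, j) (k - j)^n.
Equivalently surj(n, k) = k! * S(n, k), where S(n, k) is the Stirling number of the second kind.
For n = 15, k = 8:
S(15, 8) = 216627840, so
surj = 8! * 216627840 = 40320 * 216627840 = 8734434508800.

8734434508800


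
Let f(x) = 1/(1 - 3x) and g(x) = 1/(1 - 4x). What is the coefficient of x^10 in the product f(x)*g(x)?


The coefficient of x^n in f*g is the Cauchy product: sum_{k=0}^{n} a^k * b^(n-k).
With a=3, b=4, n=10:
sum_{k=0}^{10} 3^k * 4^(10-k)
= 4017157

4017157


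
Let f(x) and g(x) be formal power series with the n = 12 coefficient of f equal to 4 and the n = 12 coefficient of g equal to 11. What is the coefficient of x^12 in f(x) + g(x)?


Addition of formal power series is termwise.
The coefficient of x^12 in f + g = 4 + 11
= 15

15


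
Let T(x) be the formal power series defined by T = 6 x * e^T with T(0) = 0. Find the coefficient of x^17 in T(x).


Apply the Lagrange inversion formula: if T = 6 x * phi(T) with phi(t) = e^t, then
[x^n] T = 6^n * (1/n) [t^(n-1)] phi(t)^n = 6^n * (1/n) [t^(n-1)] e^(n t) = 6^n * (1/n) * n^(n-1) / (n-1)! = 6^n * n^(n-1) / n!.
When c = 1 this is the Cayley count of rooted labeled trees on n vertices, divided by n!.
For n = 17: 6^17 * 17^16 / 17! = 16926659444736 * 48661191875666868481/355687428096000 = 2028278625223237353130284/875875.

2028278625223237353130284/875875


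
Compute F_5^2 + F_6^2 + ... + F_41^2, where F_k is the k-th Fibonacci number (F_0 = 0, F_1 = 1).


There is a standard identity sum_{k=0}^{N} F_k^2 = F_N * F_{N+1} (proved inductively from the telescoping relation F_k^2 = F_k F_{k+1} - F_{k-1} F_k). Then
sum_{k=5}^{41} F_k^2 = F_41 F_42 - F_4 F_5.
Computing: F_41 = 165580141, F_42 = 267914296, F_4 = 3, F_5 = 5.
Sum = 165580141 * 267914296 - 3 * 5 = 44361286907595721.

44361286907595721


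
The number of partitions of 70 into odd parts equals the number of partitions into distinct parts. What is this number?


Computing partitions of 70 into odd parts (1, 3, 5, ...):
Using the generating function prod_{k>=0} 1/(1-x^(2k+1)),
the count is 29927

29927


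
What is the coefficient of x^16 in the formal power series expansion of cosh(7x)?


The Maclaurin series is cosh(t) = sum_{m>=0} t^(2m) / (2m)!, so substituting t = 7x, only even powers of x are nonzero, with coefficient of x^(2m) equal to 7^(2m) / (2m)!.
For x^16 the coefficient is 7^16/16! = 33232930569601/20922789888000 = 678223072849/426995712000.

678223072849/426995712000


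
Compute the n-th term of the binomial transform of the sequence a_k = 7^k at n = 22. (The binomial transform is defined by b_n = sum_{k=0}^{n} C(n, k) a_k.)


With a_k = 7^k, b_n = sum_{k=0}^{n} C(n, k) 7^k = (1 + 7)^n by the binomial theorem.
For n = 22: (1 + 7)^22 = 8^22 = 73786976294838206464.

73786976294838206464


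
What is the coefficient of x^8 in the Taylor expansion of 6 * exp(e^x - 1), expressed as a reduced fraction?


exp(e^x - 1) = sum_{k>=0} Bell_k x^k / k!, where Bell_k is the k-th Bell number.
So the coefficient of x^8 is 6 * Bell_8 / 8!.
Computing: Bell_8 = 4140 and 8! = 40320, giving
6 * 4140/40320 = 69/112.

69/112


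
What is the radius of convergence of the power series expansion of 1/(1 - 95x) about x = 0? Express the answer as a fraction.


Expanding 1/(1 - 95x) = sum_{k>=0} 95^k x^k, the series converges when |95x| < 1, i.e., |x| < 1/95.
So the radius of convergence is 1/95 = 1/95.

1/95


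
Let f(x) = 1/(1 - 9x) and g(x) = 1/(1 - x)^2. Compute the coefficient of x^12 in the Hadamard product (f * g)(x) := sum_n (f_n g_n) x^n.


f has coefficients f_k = 9^k. For g = 1/(1 - x)^2 the coefficient is g_k = C(k + 1, 1) = k + 1. The Hadamard coefficient is (f * g)_k = 9^k * (k + 1).
For k = 12: 9^12 * 13 = 282429536481 * 13 = 3671583974253.

3671583974253


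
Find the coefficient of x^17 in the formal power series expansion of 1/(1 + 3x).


Write 1/(1 + c x) = 1/(1 - (-c) x) and apply the geometric-series identity
1/(1 - y) = sum_{k>=0} y^k to get 1/(1 + c x) = sum_{k>=0} (-c)^k x^k.
So the coefficient of x^k is (-c)^k = (-1)^k * c^k.
Here c = 3 and k = 17:
(-3)^17 = -1 * 129140163 = -129140163

-129140163


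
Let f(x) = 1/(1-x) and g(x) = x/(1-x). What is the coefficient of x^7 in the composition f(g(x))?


First simplify the composition: f(g(x)) = 1/(1 - x/(1-x)) = (1-x)/((1-x) - x) = (1-x)/(1-2x).
Now extract the coefficient. Write (1-x)/(1-2x) = 1/(1-2x) - x/(1-2x).
The coefficient of x^n in 1/(1-2x) is 2^n, and in x/(1-2x) is 2^(n-1) (for n >= 1).
So the coefficient of x^7 is 2^7 - 2^6 = 128 - 64 = 64.

64


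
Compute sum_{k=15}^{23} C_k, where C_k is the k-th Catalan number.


C_15 through C_23: 9694845, 35357670, 129644790, 477638700, 1767263190, 6564120420, 24466267020, 91482563640, 343059613650
Sum = 9694845 + 35357670 + 129644790 + 477638700 + 1767263190 + 6564120420 + 24466267020 + 91482563640 + 343059613650
= 467992163925

467992163925


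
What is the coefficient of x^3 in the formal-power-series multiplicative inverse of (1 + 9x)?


The inverse is 1/(1 + 9x). Apply the geometric identity 1/(1 - y) = sum_{k>=0} y^k with y = -9x:
1/(1 + 9x) = sum_{k>=0} (-9)^k x^k.
So the coefficient of x^3 is (-9)^3 = -729.

-729


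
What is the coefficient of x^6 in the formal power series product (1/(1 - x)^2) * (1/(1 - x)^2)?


Combine the factors: (1/(1 - x)^2) * (1/(1 - x)^2) = 1/(1 - x)^4.
Then use 1/(1 - x)^r = sum_{k>=0} C(k + r - 1, r - 1) x^k with r = 4 and k = 6:
C(9, 3) = 84.

84


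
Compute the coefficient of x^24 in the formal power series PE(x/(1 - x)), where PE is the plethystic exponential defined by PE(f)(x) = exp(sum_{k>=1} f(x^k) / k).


For f(x) = x/(1 - x) we have
sum_{k>=1} f(x^k) / k = sum_{k>=1} (1/k) * x^k / (1 - x^k) = sum_{k, m >= 1} x^(k m) / k,
which after exponentiating simplifies to
PE(x/(1 - x)) = prod_{k>=1} 1 / (1 - x^k).
This is the generating function for the partition function p(n), so the coefficient of x^24 is p(24).
Computing p(24) by dynamic programming over parts 1, 2, ..., 24: p(24) = 1575.

1575


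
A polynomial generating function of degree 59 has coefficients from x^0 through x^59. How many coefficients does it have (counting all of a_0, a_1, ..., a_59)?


A polynomial of degree 59 takes the form a_0 + a_1 x + ... + a_59 x^59.
The number of coefficients is 59 + 1 = 60.

60


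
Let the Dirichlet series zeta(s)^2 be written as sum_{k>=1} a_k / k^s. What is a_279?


The Dirichlet convolution of the constant function 1 with itself gives (1 * 1)(k) = sum_{d | k} 1 = d(k), the number of positive divisors of k.
Since zeta(s) = sum_{k>=1} 1/k^s, we have zeta(s)^2 = sum_{k>=1} d(k)/k^s, so a_k = d(k).
For k = 279: the divisors are 1, 3, 9, 31, 93, 279.
Count = 6.

6


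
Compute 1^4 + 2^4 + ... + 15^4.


This power sum has a closed form given by Faulhaber's formula
sum_{k=1}^{m} k^p = (1 / (p + 1)) * sum_{j=0}^{p} C(p + 1, j) B_j m^(p + 1 - j),
but for small m direct computation is fastest:
1 + 16 + 81 + 256 + 625 + 1296 + 2401 + 4096 + 6561 + 10000 + 14641 + 20736 + 28561 + 38416 + 50625 = 178312.

178312


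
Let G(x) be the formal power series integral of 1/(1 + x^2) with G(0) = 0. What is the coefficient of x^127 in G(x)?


1/(1 + x^2) = sum_{j>=0} (-1)^j x^(2j). Integrating termwise with G(0) = 0:
G(x) = sum_{j>=0} (-1)^j x^(2j+1) / (2j+1) = arctan(x).
Only odd powers are nonzero. For x^127 write 127 = 2*63 + 1, giving
(-1)^63 / 127 = -1/127 = -1/127.

-1/127


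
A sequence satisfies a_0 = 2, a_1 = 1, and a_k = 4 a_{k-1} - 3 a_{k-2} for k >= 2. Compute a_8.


The characteristic equation is t^2 - 4 t + 3 = 0, with roots r_1 = 3 and r_2 = 1 (so c_1 = r_1 + r_2, c_2 = -r_1 r_2 as required).
One can use the closed form a_n = A r_1^n + B r_2^n, but direct iteration is more reliable:
a_0 = 2, a_1 = 1, a_2 = -2, a_3 = -11, a_4 = -38, a_5 = -119, a_6 = -362, a_7 = -1091, a_8 = -3278.
So a_8 = -3278.

-3278


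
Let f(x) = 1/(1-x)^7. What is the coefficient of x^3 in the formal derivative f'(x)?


Differentiate: d/dx [ 1/(1-x)^r ] = r / (1-x)^(r+1).
Here r = 7, so f'(x) = 7 / (1-x)^8.
The expansion of 1/(1-x)^(r+1) has coefficient of x^n equal to C(n+r, r).
So the coefficient of x^3 in f'(x) is
7 * C(10, 7) = 7 * 120 = 840

840


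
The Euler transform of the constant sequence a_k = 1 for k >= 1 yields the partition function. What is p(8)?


The Euler transform converts the sequence a_k = 1 into the number of integer partitions.
Using the recurrence or dynamic programming:
p(8) = 22

22


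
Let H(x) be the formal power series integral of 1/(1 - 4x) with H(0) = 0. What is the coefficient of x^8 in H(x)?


1/(1 - 4x) = sum_{k>=0} 4^k x^k. Integrating termwise with H(0) = 0:
H(x) = sum_{k>=0} 4^k x^(k+1) / (k+1) = sum_{m>=1} 4^(m-1) x^m / m.
For m = 8: 4^7/8 = 16384/8 = 2048.

2048


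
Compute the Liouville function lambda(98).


The Liouville function is lambda(k) = (-1)^Omega(k), where Omega(k) counts the prime factors of k with multiplicity.
Factoring: 98 = 2 * 7 * 7, so Omega(98) = 3.
lambda(98) = (-1)^3 = -1.

-1


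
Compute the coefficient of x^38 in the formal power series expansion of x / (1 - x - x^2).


Let f(x) = sum_{k>=0} a_k x^k. Multiplying f(x) * (1 - x - x^2) = x and matching coefficients gives a_0 = 0, a_1 = 1, and a_k = a_{k-1} + a_{k-2} for k >= 2. These are the Fibonacci numbers F_k.
Iterating from F_0 = 0, F_1 = 1:
F_0=0, F_1=1, F_2=1, F_3=2, F_4=3, F_5=5, F_6=8, F_7=13, F_8=21, F_9=34, ...
F_38 = 39088169.

39088169


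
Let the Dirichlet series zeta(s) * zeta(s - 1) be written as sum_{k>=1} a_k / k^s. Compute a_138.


Convolution gives a_k = sum_{d | k} d * 1 = sum_{d | k} d = sigma(k), the sum of positive divisors of k.
For k = 138, the divisors are 1, 2, 3, 6, 23, 46, 69, 138, so
sigma(138) = 1 + 2 + 3 + 6 + 23 + 46 + 69 + 138 = 288.

288


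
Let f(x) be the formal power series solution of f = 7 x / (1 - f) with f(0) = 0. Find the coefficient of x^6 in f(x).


Apply Lagrange inversion: f = 7 x * phi(f) with phi(t) = 1/(1 - t), so
[x^n] f = 7^n * (1/n) [t^(n-1)] phi(t)^n = 7^n * (1/n) [t^(n-1)] (1 - t)^(-n) = 7^n * (1/n) C(2n - 2, n - 1) = 7^n * C_{n-1}.
For n = 6: C_5 = C(10, 5) / 6 = 252/6 = 42.
With the 7^6 = 117649 factor, the coefficient is 117649 * 42 = 4941258.

4941258


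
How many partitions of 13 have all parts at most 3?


Using the generating function (1-x)^(-1)(1-x^2)^(-1)(1-x^3)^(-1),
the coefficient of x^13 counts these restricted partitions.
Result = 21

21


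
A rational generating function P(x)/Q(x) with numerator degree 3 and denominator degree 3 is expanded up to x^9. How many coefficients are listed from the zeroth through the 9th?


Expanding up to x^9 gives the coefficients for x^0, x^1, ..., x^9.
That is 9 + 1 = 10 coefficients in total.

10


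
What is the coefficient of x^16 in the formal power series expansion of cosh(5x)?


The Maclaurin series is cosh(t) = sum_{m>=0} t^(2m) / (2m)!, so substituting t = 5x, only even powers of x are nonzero, with coefficient of x^(2m) equal to 5^(2m) / (2m)!.
For x^16 the coefficient is 5^16/16! = 152587890625/20922789888000 = 1220703125/167382319104.

1220703125/167382319104


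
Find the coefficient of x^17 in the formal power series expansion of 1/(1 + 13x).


Write 1/(1 + c x) = 1/(1 - (-c) x) and apply the geometric-series identity
1/(1 - y) = sum_{k>=0} y^k to get 1/(1 + c x) = sum_{k>=0} (-c)^k x^k.
So the coefficient of x^k is (-c)^k = (-1)^k * c^k.
Here c = 13 and k = 17:
(-13)^17 = -1 * 8650415919381337933 = -8650415919381337933

-8650415919381337933


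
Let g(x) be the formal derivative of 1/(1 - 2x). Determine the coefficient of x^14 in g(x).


Differentiate termwise: d/dx sum_{k>=0} 2^k x^k = sum_{k>=1} k 2^k x^(k-1) = sum_{j>=0} (j+1) 2^(j+1) x^j.
Equivalently, d/dx [1/(1 - 2x)] = 2/(1 - 2x)^2.
For j = 14: 15 * 2^15 = 15 * 32768 = 491520.

491520


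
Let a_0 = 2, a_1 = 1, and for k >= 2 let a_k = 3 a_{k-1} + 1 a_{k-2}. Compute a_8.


Iterating the recurrence forward:
a_0 = 2
a_1 = 1
a_2 = 3*1 + 1*2 = 5
a_3 = 3*5 + 1*1 = 16
a_4 = 3*16 + 1*5 = 53
a_5 = 3*53 + 1*16 = 175
a_6 = 3*175 + 1*53 = 578
a_7 = 3*578 + 1*175 = 1909
a_8 = 3*1909 + 1*578 = 6305
So a_8 = 6305.

6305


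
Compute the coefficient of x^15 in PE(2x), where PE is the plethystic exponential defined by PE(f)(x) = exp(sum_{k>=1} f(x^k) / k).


With f(x) = 2x, the exponent is sum_{k>=1} 2 x^k / k = 2 * (-ln(1 - x)). Exponentiating:
PE(2x) = exp(-2 ln(1 - x)) = 1/(1 - x)^2.
By the negative binomial expansion, [x^n] 1/(1 - x)^2 = C(n + 1, 1).
For n = 15: C(16, 1) = 16.

16


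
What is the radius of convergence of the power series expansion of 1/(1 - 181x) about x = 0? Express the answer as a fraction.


Expanding 1/(1 - 181x) = sum_{k>=0} 181^k x^k, the series converges when |181x| < 1, i.e., |x| < 1/181.
So the radius of convergence is 1/181 = 1/181.

1/181


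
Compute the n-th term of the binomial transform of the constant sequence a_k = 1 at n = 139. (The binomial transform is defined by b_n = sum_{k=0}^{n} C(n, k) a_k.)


With a_k = 1 for all k, b_n = sum_{k=0}^{n} C(n, k) = 2^n by the binomial theorem.
For n = 139: 2^139 = 696898287454081973172991196020261297061888.

696898287454081973172991196020261297061888


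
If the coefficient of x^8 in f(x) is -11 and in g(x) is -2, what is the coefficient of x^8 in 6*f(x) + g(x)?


Scalar multiplication scales coefficients: 6 * -11 = -66.
Then add the g coefficient: -66 + -2
= -68

-68


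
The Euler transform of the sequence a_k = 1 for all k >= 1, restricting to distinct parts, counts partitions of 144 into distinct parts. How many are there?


Partitions of 144 into distinct parts can be computed via generating function.
Product (1+x)(1+x^2)(1+x^3)...
The coefficient of x^144 = 12769602

12769602


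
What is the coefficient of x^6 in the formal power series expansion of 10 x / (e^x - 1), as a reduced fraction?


The exponential generating function for Bernoulli numbers is
x / (e^x - 1) = sum_{k>=0} B_k x^k / k!.
So the coefficient of x^6 in 10 x / (e^x - 1) is 10 B_6 / 6!.
Computing: B_6 = 1/42, 6! = 720, giving
10 * 1/42 / 720 = 1/3024.

1/3024


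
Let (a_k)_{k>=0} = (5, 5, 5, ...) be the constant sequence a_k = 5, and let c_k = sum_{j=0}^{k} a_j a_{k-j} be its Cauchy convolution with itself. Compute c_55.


Since a_j = 5 for all j >= 0, the convolution sum becomes
c_k = sum_{j=0}^{k} 5 * 5 = 25 * (k + 1).
Equivalently, the generating function of (a_k) is 5/(1 - x) and its square is 25/(1 - x)^2 = sum_{k>=0} 25(k + 1) x^k.
For k = 55: 25 * 56 = 1400.

1400


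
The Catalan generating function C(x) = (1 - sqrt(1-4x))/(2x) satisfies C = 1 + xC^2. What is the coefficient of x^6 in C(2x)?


Substituting x -> 2x scales the n-th coefficient by 2^n, so [x^6] C(2x) = 2^6 * C_6.
C_6 = C(2*6, 6)/(7) = 924/7 = 132.
So 2^6 * 132 = 64 * 132 = 8448.

8448


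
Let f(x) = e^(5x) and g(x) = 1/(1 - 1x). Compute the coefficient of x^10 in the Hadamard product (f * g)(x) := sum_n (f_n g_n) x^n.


Expanding: f_k = 5^k/k! (from e^(5x)) and g_k = 1^k (from 1/(1 - 1x)). So the Hadamard coefficient (f * g)_k = 5^k 1^k / k! = (5)^k / k!.
For k = 10: 5^10/10! = 9765625/3628800 = 390625/145152.

390625/145152


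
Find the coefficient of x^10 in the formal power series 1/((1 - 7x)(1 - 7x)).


By partial fractions or Cauchy convolution:
The coefficient equals sum_{k=0}^{10} 7^k * 7^(10-k).
= 3107227739

3107227739


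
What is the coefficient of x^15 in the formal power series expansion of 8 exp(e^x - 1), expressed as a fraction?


exp(e^x - 1) is the exponential generating function for the Bell numbers Bell_k: exp(e^x - 1) = sum_{k>=0} Bell_k x^k / k!.
So the coefficient of x^15 in 8 exp(e^x - 1) is 8 Bell_15 / 15!.
Computing: Bell_15 = 1382958545 and 15! = 1307674368000, giving
8 * 1382958545/1307674368000 = 276591709/32691859200.

276591709/32691859200


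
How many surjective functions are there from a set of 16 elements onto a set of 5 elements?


By inclusion-exclusion on which target elements are missed, the number of surjections from an n-set onto a k-set is
surj(n, k) = sum_{j=0}^{k} (-1)^j C(k, j) (k - j)^n.
Equivalently surj(n, k) = k! * S(n, k), where S(n, k) is the Stirling number of the second kind.
For n = 16, k = 5:
S(16, 5) = 1096190550, so
surj = 5! * 1096190550 = 120 * 1096190550 = 131542866000.

131542866000


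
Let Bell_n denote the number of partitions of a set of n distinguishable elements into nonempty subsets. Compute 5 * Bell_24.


Bell_24 can be computed from the Bell triangle or from Dobinski's identity Bell_n = (1/e) * sum_{k>=0} k^n / k!.
Computing Bell_24 = 445958869294805289.
Then 5 * 445958869294805289 = 2229794346474026445.

2229794346474026445
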